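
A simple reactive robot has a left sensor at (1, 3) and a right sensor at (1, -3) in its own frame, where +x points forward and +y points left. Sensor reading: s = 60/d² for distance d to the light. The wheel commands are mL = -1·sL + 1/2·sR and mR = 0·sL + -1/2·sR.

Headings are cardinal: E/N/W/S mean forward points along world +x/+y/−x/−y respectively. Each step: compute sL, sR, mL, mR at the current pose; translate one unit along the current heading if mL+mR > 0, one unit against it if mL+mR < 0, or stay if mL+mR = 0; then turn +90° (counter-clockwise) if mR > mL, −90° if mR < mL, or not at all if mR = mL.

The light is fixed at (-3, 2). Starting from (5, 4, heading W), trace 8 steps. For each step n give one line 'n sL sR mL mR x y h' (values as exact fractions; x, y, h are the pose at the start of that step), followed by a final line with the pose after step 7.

0 6/5 30/37 -147/185 -15/37 5 4 W
1 12/29 60/37 426/1073 -30/37 6 4 S
2 15/16 3/5 -51/80 -3/10 6 5 W
3 60/173 60/53 2010/9169 -30/53 7 5 S
4 30/41 6/13 -267/533 -3/13 7 6 W
5 12/41 60/73 354/2993 -30/73 8 6 S
6 15/26 15/41 -210/533 -15/82 8 7 W
7 60/241 60/97 1410/23377 -30/97 9 7 S
final 9 8 W

n=0: pose=(5,4,W); sL=6/5, sR=30/37; mL=-147/185, mR=-15/37; mL+mR=-6/5 → advance -1; mR−mL=72/185 → turn +1·90°
n=1: pose=(6,4,S); sL=12/29, sR=60/37; mL=426/1073, mR=-30/37; mL+mR=-12/29 → advance -1; mR−mL=-1296/1073 → turn -1·90°
n=2: pose=(6,5,W); sL=15/16, sR=3/5; mL=-51/80, mR=-3/10; mL+mR=-15/16 → advance -1; mR−mL=27/80 → turn +1·90°
n=3: pose=(7,5,S); sL=60/173, sR=60/53; mL=2010/9169, mR=-30/53; mL+mR=-60/173 → advance -1; mR−mL=-7200/9169 → turn -1·90°
n=4: pose=(7,6,W); sL=30/41, sR=6/13; mL=-267/533, mR=-3/13; mL+mR=-30/41 → advance -1; mR−mL=144/533 → turn +1·90°
n=5: pose=(8,6,S); sL=12/41, sR=60/73; mL=354/2993, mR=-30/73; mL+mR=-12/41 → advance -1; mR−mL=-1584/2993 → turn -1·90°
n=6: pose=(8,7,W); sL=15/26, sR=15/41; mL=-210/533, mR=-15/82; mL+mR=-15/26 → advance -1; mR−mL=225/1066 → turn +1·90°
n=7: pose=(9,7,S); sL=60/241, sR=60/97; mL=1410/23377, mR=-30/97; mL+mR=-60/241 → advance -1; mR−mL=-8640/23377 → turn -1·90°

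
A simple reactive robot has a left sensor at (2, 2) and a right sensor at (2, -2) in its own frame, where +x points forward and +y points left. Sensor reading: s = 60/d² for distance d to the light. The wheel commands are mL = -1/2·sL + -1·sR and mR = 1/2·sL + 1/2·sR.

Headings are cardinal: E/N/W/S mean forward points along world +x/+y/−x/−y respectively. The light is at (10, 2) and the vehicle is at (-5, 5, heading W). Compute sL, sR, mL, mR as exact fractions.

left sensor world pos  = (-7, 3); dL² = 290
right sensor world pos = (-7, 7); dR² = 314
sL = 60/290 = 6/29
sR = 60/314 = 30/157
mL = -1/2·sL + -1·sR = -1341/4553
mR = 1/2·sL + 1/2·sR = 906/4553

6/29 30/157 -1341/4553 906/4553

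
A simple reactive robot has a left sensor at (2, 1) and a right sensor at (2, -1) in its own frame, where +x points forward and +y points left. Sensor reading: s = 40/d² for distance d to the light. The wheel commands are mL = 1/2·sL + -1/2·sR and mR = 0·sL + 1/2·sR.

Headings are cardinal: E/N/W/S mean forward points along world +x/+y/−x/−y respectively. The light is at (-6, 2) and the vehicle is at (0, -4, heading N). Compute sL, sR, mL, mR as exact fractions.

40/41 8/13 96/533 4/13

left sensor world pos  = (-1, -2); dL² = 41
right sensor world pos = (1, -2); dR² = 65
sL = 40/41 = 40/41
sR = 40/65 = 8/13
mL = 1/2·sL + -1/2·sR = 96/533
mR = 0·sL + 1/2·sR = 4/13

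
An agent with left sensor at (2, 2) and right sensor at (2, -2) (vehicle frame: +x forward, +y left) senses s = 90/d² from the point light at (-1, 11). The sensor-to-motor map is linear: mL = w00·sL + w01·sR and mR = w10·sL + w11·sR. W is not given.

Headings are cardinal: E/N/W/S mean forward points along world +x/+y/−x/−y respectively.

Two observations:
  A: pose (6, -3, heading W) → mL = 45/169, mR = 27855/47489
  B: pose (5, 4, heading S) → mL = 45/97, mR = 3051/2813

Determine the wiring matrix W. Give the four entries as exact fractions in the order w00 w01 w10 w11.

0 1/2 1 1/2

obs A: pose=(6,-3,W) → sL=90/281, sR=90/169, mL=45/169, mR=27855/47489
obs B: pose=(5,4,S) → sL=18/29, sR=90/97, mL=45/97, mR=3051/2813
sensor matrix S = [[90/281, 90/169], [18/29, 90/97]]; det S = -4458240/133586557
solve [mL_A; mL_B] = S·[w00; w01] and [mR_A; mR_B] = S·[w10; w11]:
  w00 = 0, w01 = 1/2, w10 = 1, w11 = 1/2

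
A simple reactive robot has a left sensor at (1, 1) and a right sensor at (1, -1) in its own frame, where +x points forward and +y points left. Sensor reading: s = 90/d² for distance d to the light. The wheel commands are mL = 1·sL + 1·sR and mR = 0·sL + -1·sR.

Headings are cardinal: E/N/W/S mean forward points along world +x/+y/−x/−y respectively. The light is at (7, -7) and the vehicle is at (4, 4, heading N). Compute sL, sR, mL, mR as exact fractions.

left sensor world pos  = (3, 5); dL² = 160
right sensor world pos = (5, 5); dR² = 148
sL = 90/160 = 9/16
sR = 90/148 = 45/74
mL = 1·sL + 1·sR = 693/592
mR = 0·sL + -1·sR = -45/74

9/16 45/74 693/592 -45/74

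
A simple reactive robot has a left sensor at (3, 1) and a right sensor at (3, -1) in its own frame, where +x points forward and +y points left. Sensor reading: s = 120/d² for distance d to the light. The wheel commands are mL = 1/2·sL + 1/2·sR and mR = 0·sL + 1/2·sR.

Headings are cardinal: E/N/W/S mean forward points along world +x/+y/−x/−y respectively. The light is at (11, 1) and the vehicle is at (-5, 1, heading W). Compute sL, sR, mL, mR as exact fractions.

left sensor world pos  = (-8, 0); dL² = 362
right sensor world pos = (-8, 2); dR² = 362
sL = 120/362 = 60/181
sR = 120/362 = 60/181
mL = 1/2·sL + 1/2·sR = 60/181
mR = 0·sL + 1/2·sR = 30/181

60/181 60/181 60/181 30/181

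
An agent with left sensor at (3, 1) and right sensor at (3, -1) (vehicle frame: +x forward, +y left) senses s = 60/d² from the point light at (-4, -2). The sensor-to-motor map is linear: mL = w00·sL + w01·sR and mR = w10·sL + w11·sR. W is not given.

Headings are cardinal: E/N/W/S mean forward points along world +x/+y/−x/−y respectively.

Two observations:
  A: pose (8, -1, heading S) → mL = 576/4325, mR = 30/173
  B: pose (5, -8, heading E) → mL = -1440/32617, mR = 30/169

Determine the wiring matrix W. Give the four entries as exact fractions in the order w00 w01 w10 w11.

obs A: pose=(8,-1,S) → sL=60/173, sR=12/25, mL=576/4325, mR=30/173
obs B: pose=(5,-8,E) → sL=60/169, sR=60/193, mL=-1440/32617, mR=30/169
sensor matrix S = [[60/173, 12/25], [60/169, 60/193]]; det S = -1766016/28213705
solve [mL_A; mL_B] = S·[w00; w01] and [mR_A; mR_B] = S·[w10; w11]:
  w00 = -1, w01 = 1, w10 = 1/2, w11 = 0

-1 1 1/2 0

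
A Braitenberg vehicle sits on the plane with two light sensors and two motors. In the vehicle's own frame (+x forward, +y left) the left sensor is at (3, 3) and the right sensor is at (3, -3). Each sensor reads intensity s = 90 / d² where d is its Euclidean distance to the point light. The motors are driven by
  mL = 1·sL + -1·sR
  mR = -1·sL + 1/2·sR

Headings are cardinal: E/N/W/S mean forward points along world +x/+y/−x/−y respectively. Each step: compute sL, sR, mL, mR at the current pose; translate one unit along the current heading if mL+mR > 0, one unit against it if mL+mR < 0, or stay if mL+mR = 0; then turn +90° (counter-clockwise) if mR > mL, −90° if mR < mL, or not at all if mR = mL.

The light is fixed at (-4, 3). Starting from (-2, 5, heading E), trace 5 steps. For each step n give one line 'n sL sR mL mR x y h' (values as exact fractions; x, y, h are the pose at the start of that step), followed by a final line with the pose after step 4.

0 9/5 45/13 -108/65 -9/130 -2 5 E
1 90/29 90/41 1080/1189 -2385/1189 -3 5 N
2 45/16 9/2 -27/16 -9/16 -3 4 E
3 18/5 18/5 0 -9/5 -4 4 N
4 5 5 0 -5/2 -4 3 E
final -5 3 S

n=0: pose=(-2,5,E); sL=9/5, sR=45/13; mL=-108/65, mR=-9/130; mL+mR=-45/26 → advance -1; mR−mL=207/130 → turn +1·90°
n=1: pose=(-3,5,N); sL=90/29, sR=90/41; mL=1080/1189, mR=-2385/1189; mL+mR=-45/41 → advance -1; mR−mL=-3465/1189 → turn -1·90°
n=2: pose=(-3,4,E); sL=45/16, sR=9/2; mL=-27/16, mR=-9/16; mL+mR=-9/4 → advance -1; mR−mL=9/8 → turn +1·90°
n=3: pose=(-4,4,N); sL=18/5, sR=18/5; mL=0, mR=-9/5; mL+mR=-9/5 → advance -1; mR−mL=-9/5 → turn -1·90°
n=4: pose=(-4,3,E); sL=5, sR=5; mL=0, mR=-5/2; mL+mR=-5/2 → advance -1; mR−mL=-5/2 → turn -1·90°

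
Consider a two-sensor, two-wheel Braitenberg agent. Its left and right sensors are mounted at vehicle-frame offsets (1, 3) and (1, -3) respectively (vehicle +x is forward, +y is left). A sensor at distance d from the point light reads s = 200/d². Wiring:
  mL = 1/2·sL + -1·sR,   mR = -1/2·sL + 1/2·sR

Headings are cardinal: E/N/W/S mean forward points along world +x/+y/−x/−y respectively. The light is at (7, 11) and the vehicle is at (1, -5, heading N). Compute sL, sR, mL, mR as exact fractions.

100/153 100/117 -350/663 200/1989

left sensor world pos  = (-2, -4); dL² = 306
right sensor world pos = (4, -4); dR² = 234
sL = 200/306 = 100/153
sR = 200/234 = 100/117
mL = 1/2·sL + -1·sR = -350/663
mR = -1/2·sL + 1/2·sR = 200/1989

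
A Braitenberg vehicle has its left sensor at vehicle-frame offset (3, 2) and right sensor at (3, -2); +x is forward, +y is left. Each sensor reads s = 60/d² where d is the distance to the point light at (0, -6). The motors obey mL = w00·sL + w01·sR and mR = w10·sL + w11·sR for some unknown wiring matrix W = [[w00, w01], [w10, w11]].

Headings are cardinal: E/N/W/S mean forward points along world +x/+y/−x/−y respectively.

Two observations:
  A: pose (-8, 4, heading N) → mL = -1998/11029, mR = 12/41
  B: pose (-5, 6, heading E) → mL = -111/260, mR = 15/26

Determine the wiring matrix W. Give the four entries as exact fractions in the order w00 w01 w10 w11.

1/2 -1 0 1

obs A: pose=(-8,4,N) → sL=60/269, sR=12/41, mL=-1998/11029, mR=12/41
obs B: pose=(-5,6,E) → sL=3/10, sR=15/26, mL=-111/260, mR=15/26
sensor matrix S = [[60/269, 12/41], [3/10, 15/26]]; det S = 29304/716885
solve [mL_A; mL_B] = S·[w00; w01] and [mR_A; mR_B] = S·[w10; w11]:
  w00 = 1/2, w01 = -1, w10 = 0, w11 = 1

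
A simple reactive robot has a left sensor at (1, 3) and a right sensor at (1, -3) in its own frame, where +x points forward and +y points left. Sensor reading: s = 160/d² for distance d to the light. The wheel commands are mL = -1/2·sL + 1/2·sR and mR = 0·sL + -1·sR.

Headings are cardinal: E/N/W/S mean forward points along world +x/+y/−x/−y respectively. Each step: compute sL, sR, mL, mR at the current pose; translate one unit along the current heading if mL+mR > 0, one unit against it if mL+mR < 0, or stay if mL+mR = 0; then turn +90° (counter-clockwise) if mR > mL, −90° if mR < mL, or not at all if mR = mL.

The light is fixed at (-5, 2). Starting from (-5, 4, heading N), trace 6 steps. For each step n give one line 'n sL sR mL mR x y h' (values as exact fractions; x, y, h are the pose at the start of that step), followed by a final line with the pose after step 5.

0 80/9 80/9 0 -80/9 -5 4 N
1 160/17 32 192/17 -32 -5 3 E
2 40 10 -15 -10 -6 3 S
3 32/5 160 384/5 -160 -6 4 E
4 80 80/13 -480/13 -80/13 -7 4 S
5 160/37 160 2880/37 -160 -7 5 E
final -8 5 S

n=0: pose=(-5,4,N); sL=80/9, sR=80/9; mL=0, mR=-80/9; mL+mR=-80/9 → advance -1; mR−mL=-80/9 → turn -1·90°
n=1: pose=(-5,3,E); sL=160/17, sR=32; mL=192/17, mR=-32; mL+mR=-352/17 → advance -1; mR−mL=-736/17 → turn -1·90°
n=2: pose=(-6,3,S); sL=40, sR=10; mL=-15, mR=-10; mL+mR=-25 → advance -1; mR−mL=5 → turn +1·90°
n=3: pose=(-6,4,E); sL=32/5, sR=160; mL=384/5, mR=-160; mL+mR=-416/5 → advance -1; mR−mL=-1184/5 → turn -1·90°
n=4: pose=(-7,4,S); sL=80, sR=80/13; mL=-480/13, mR=-80/13; mL+mR=-560/13 → advance -1; mR−mL=400/13 → turn +1·90°
n=5: pose=(-7,5,E); sL=160/37, sR=160; mL=2880/37, mR=-160; mL+mR=-3040/37 → advance -1; mR−mL=-8800/37 → turn -1·90°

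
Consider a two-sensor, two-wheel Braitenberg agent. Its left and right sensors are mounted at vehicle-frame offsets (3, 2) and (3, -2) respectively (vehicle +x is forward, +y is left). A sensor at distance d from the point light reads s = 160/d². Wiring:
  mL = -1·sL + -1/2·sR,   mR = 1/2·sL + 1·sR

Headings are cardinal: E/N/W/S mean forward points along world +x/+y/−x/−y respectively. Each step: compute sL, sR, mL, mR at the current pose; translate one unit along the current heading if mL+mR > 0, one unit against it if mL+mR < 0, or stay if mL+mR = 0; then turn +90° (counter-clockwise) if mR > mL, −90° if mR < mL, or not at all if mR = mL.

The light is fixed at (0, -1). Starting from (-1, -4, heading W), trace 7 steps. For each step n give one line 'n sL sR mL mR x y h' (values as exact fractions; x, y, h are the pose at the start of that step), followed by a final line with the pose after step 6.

0 160/41 160/17 -6000/697 7920/697 -1 -4 W
1 40/9 40/13 -700/117 620/117 -2 -4 S
2 160 160/17 -2800/17 1520/17 -2 -3 E
3 80/13 80 -600/13 1080/13 -3 -3 N
4 32/9 160/37 -1904/333 2032/333 -3 -2 W
5 8 40/13 -124/13 92/13 -4 -2 S
6 32 32 -48 48 -4 -1 E
final -4 -1 N

n=0: pose=(-1,-4,W); sL=160/41, sR=160/17; mL=-6000/697, mR=7920/697; mL+mR=1920/697 → advance +1; mR−mL=13920/697 → turn +1·90°
n=1: pose=(-2,-4,S); sL=40/9, sR=40/13; mL=-700/117, mR=620/117; mL+mR=-80/117 → advance -1; mR−mL=440/39 → turn +1·90°
n=2: pose=(-2,-3,E); sL=160, sR=160/17; mL=-2800/17, mR=1520/17; mL+mR=-1280/17 → advance -1; mR−mL=4320/17 → turn +1·90°
n=3: pose=(-3,-3,N); sL=80/13, sR=80; mL=-600/13, mR=1080/13; mL+mR=480/13 → advance +1; mR−mL=1680/13 → turn +1·90°
n=4: pose=(-3,-2,W); sL=32/9, sR=160/37; mL=-1904/333, mR=2032/333; mL+mR=128/333 → advance +1; mR−mL=1312/111 → turn +1·90°
n=5: pose=(-4,-2,S); sL=8, sR=40/13; mL=-124/13, mR=92/13; mL+mR=-32/13 → advance -1; mR−mL=216/13 → turn +1·90°
n=6: pose=(-4,-1,E); sL=32, sR=32; mL=-48, mR=48; mL+mR=0 → advance +0; mR−mL=96 → turn +1·90°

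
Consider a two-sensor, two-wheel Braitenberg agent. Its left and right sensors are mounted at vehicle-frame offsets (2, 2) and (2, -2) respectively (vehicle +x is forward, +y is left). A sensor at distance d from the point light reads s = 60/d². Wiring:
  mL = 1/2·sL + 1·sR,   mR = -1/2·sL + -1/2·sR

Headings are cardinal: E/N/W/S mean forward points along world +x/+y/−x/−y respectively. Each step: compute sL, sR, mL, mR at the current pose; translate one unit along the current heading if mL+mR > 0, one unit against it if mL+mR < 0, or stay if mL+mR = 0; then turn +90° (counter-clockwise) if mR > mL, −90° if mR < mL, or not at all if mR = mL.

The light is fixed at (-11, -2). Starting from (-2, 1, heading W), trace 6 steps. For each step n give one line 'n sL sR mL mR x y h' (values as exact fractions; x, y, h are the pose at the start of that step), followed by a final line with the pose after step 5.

0 6/5 30/37 261/185 -186/185 -2 1 W
1 60/61 12/25 1482/1525 -1116/1525 -3 1 N
2 15/34 15/26 705/884 -225/442 -3 2 E
3 12/25 60/53 1818/1325 -1068/1325 -2 2 S
4 6/5 30/37 261/185 -186/185 -2 1 W
5 60/61 12/25 1482/1525 -1116/1525 -3 1 N
final -3 2 E

n=0: pose=(-2,1,W); sL=6/5, sR=30/37; mL=261/185, mR=-186/185; mL+mR=15/37 → advance +1; mR−mL=-447/185 → turn -1·90°
n=1: pose=(-3,1,N); sL=60/61, sR=12/25; mL=1482/1525, mR=-1116/1525; mL+mR=6/25 → advance +1; mR−mL=-2598/1525 → turn -1·90°
n=2: pose=(-3,2,E); sL=15/34, sR=15/26; mL=705/884, mR=-225/442; mL+mR=15/52 → advance +1; mR−mL=-1155/884 → turn -1·90°
n=3: pose=(-2,2,S); sL=12/25, sR=60/53; mL=1818/1325, mR=-1068/1325; mL+mR=30/53 → advance +1; mR−mL=-2886/1325 → turn -1·90°
n=4: pose=(-2,1,W); sL=6/5, sR=30/37; mL=261/185, mR=-186/185; mL+mR=15/37 → advance +1; mR−mL=-447/185 → turn -1·90°
n=5: pose=(-3,1,N); sL=60/61, sR=12/25; mL=1482/1525, mR=-1116/1525; mL+mR=6/25 → advance +1; mR−mL=-2598/1525 → turn -1·90°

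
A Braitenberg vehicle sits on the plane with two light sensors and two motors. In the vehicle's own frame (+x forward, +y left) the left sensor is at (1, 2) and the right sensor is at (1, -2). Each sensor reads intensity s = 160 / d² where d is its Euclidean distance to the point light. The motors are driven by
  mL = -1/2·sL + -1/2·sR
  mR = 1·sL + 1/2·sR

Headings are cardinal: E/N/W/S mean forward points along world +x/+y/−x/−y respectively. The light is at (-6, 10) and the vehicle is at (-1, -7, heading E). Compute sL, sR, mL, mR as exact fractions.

160/261 160/397 -52640/103617 84400/103617

left sensor world pos  = (0, -5); dL² = 261
right sensor world pos = (0, -9); dR² = 397
sL = 160/261 = 160/261
sR = 160/397 = 160/397
mL = -1/2·sL + -1/2·sR = -52640/103617
mR = 1·sL + 1/2·sR = 84400/103617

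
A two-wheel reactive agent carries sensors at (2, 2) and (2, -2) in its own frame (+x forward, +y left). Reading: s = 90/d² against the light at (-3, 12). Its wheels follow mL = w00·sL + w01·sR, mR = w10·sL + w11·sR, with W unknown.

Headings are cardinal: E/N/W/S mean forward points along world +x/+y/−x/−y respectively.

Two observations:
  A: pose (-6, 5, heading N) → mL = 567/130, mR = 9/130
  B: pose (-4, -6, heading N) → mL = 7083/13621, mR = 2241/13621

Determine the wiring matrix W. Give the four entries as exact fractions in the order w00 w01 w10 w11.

obs A: pose=(-6,5,N) → sL=9/5, sR=45/13, mL=567/130, mR=9/130
obs B: pose=(-4,-6,N) → sL=18/53, sR=90/257, mL=7083/13621, mR=2241/13621
sensor matrix S = [[9/5, 45/13], [18/53, 90/257]]; det S = -96552/177073
solve [mL_A; mL_B] = S·[w00; w01] and [mR_A; mR_B] = S·[w10; w11]:
  w00 = 1/2, w01 = 1, w10 = 1, w11 = -1/2

1/2 1 1 -1/2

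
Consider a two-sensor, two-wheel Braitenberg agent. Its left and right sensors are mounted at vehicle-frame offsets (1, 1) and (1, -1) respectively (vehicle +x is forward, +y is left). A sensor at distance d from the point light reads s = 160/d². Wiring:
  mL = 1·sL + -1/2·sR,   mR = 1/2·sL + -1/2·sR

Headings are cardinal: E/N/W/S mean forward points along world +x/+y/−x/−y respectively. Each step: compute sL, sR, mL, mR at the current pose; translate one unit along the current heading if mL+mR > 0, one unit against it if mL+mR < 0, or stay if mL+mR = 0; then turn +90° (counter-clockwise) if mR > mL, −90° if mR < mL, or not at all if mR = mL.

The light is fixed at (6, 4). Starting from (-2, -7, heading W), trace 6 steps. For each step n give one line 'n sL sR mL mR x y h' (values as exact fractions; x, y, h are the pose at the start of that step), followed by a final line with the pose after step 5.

n=0: pose=(-2,-7,W); sL=32/45, sR=160/181; mL=2192/8145, mR=-704/8145; mL+mR=496/2715 → advance +1; mR−mL=-16/45 → turn -1·90°
n=1: pose=(-3,-7,N); sL=4/5, sR=40/41; mL=64/205, mR=-18/205; mL+mR=46/205 → advance +1; mR−mL=-2/5 → turn -1·90°
n=2: pose=(-3,-6,E); sL=32/29, sR=32/37; mL=720/1073, mR=128/1073; mL+mR=848/1073 → advance +1; mR−mL=-16/29 → turn -1·90°
n=3: pose=(-2,-6,S); sL=16/17, sR=80/101; mL=936/1717, mR=128/1717; mL+mR=1064/1717 → advance +1; mR−mL=-8/17 → turn -1·90°
n=4: pose=(-2,-7,W); sL=32/45, sR=160/181; mL=2192/8145, mR=-704/8145; mL+mR=496/2715 → advance +1; mR−mL=-16/45 → turn -1·90°
n=5: pose=(-3,-7,N); sL=4/5, sR=40/41; mL=64/205, mR=-18/205; mL+mR=46/205 → advance +1; mR−mL=-2/5 → turn -1·90°

0 32/45 160/181 2192/8145 -704/8145 -2 -7 W
1 4/5 40/41 64/205 -18/205 -3 -7 N
2 32/29 32/37 720/1073 128/1073 -3 -6 E
3 16/17 80/101 936/1717 128/1717 -2 -6 S
4 32/45 160/181 2192/8145 -704/8145 -2 -7 W
5 4/5 40/41 64/205 -18/205 -3 -7 N
final -3 -6 E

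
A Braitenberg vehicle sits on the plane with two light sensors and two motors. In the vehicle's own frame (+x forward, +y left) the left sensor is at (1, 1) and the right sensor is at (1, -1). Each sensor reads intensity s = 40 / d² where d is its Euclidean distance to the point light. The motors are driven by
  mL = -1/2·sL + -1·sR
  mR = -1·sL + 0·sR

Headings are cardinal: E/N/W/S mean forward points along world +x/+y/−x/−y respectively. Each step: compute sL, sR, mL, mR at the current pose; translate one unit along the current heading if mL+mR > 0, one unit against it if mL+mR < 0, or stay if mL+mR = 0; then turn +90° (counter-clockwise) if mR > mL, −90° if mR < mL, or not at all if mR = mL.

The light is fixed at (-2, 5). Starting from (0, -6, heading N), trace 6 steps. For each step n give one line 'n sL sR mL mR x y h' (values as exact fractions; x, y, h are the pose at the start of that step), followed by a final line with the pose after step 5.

0 40/101 40/109 -6220/11009 -40/101 0 -6 N
1 4/17 20/61 -462/1037 -4/17 0 -7 W
2 8/37 40/173 -2172/6401 -8/37 1 -7 S
3 10/29 1/4 -49/116 -10/29 1 -6 E
4 40/101 40/109 -6220/11009 -40/101 0 -6 N
5 4/17 20/61 -462/1037 -4/17 0 -7 W
final 1 -7 S

n=0: pose=(0,-6,N); sL=40/101, sR=40/109; mL=-6220/11009, mR=-40/101; mL+mR=-10580/11009 → advance -1; mR−mL=1860/11009 → turn +1·90°
n=1: pose=(0,-7,W); sL=4/17, sR=20/61; mL=-462/1037, mR=-4/17; mL+mR=-706/1037 → advance -1; mR−mL=218/1037 → turn +1·90°
n=2: pose=(1,-7,S); sL=8/37, sR=40/173; mL=-2172/6401, mR=-8/37; mL+mR=-3556/6401 → advance -1; mR−mL=788/6401 → turn +1·90°
n=3: pose=(1,-6,E); sL=10/29, sR=1/4; mL=-49/116, mR=-10/29; mL+mR=-89/116 → advance -1; mR−mL=9/116 → turn +1·90°
n=4: pose=(0,-6,N); sL=40/101, sR=40/109; mL=-6220/11009, mR=-40/101; mL+mR=-10580/11009 → advance -1; mR−mL=1860/11009 → turn +1·90°
n=5: pose=(0,-7,W); sL=4/17, sR=20/61; mL=-462/1037, mR=-4/17; mL+mR=-706/1037 → advance -1; mR−mL=218/1037 → turn +1·90°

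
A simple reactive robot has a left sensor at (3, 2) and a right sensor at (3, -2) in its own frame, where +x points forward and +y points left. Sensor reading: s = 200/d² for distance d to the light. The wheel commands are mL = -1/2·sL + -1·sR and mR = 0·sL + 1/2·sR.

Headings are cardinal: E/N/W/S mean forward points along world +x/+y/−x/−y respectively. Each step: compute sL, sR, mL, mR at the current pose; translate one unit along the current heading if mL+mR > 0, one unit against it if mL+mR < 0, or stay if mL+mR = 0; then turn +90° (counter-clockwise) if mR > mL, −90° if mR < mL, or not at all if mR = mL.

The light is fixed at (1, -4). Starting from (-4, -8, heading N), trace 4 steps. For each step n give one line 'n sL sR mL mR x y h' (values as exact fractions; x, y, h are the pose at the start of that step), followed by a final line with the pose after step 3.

n=0: pose=(-4,-8,N); sL=4, sR=20; mL=-22, mR=10; mL+mR=-12 → advance -1; mR−mL=32 → turn +1·90°
n=1: pose=(-4,-9,W); sL=200/113, sR=200/73; mL=-29900/8249, mR=100/73; mL+mR=-18600/8249 → advance -1; mR−mL=41200/8249 → turn +1·90°
n=2: pose=(-3,-9,S); sL=50/17, sR=2; mL=-59/17, mR=1; mL+mR=-42/17 → advance -1; mR−mL=76/17 → turn +1·90°
n=3: pose=(-3,-8,E); sL=40, sR=200/37; mL=-940/37, mR=100/37; mL+mR=-840/37 → advance -1; mR−mL=1040/37 → turn +1·90°

0 4 20 -22 10 -4 -8 N
1 200/113 200/73 -29900/8249 100/73 -4 -9 W
2 50/17 2 -59/17 1 -3 -9 S
3 40 200/37 -940/37 100/37 -3 -8 E
final -4 -8 N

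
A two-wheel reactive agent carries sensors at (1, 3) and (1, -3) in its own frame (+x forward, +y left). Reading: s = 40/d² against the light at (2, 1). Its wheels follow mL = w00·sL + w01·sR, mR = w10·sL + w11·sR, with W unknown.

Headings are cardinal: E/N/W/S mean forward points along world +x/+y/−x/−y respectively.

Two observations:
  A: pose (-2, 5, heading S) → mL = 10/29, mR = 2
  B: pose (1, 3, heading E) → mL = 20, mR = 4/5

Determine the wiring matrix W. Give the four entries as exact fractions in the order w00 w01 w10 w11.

obs A: pose=(-2,5,S) → sL=4, sR=20/29, mL=10/29, mR=2
obs B: pose=(1,3,E) → sL=8/5, sR=40, mL=20, mR=4/5
sensor matrix S = [[4, 20/29], [8/5, 40]]; det S = 4608/29
solve [mL_A; mL_B] = S·[w00; w01] and [mR_A; mR_B] = S·[w10; w11]:
  w00 = 0, w01 = 1/2, w10 = 1/2, w11 = 0

0 1/2 1/2 0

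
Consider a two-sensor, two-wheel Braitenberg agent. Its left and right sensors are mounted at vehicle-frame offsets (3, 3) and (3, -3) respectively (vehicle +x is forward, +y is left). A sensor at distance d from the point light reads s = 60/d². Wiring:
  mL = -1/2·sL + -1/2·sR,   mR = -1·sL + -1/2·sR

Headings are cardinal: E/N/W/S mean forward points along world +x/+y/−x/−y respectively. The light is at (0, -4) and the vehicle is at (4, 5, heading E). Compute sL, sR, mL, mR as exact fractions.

left sensor world pos  = (7, 8); dL² = 193
right sensor world pos = (7, 2); dR² = 85
sL = 60/193 = 60/193
sR = 60/85 = 12/17
mL = -1/2·sL + -1/2·sR = -1668/3281
mR = -1·sL + -1/2·sR = -2178/3281

60/193 12/17 -1668/3281 -2178/3281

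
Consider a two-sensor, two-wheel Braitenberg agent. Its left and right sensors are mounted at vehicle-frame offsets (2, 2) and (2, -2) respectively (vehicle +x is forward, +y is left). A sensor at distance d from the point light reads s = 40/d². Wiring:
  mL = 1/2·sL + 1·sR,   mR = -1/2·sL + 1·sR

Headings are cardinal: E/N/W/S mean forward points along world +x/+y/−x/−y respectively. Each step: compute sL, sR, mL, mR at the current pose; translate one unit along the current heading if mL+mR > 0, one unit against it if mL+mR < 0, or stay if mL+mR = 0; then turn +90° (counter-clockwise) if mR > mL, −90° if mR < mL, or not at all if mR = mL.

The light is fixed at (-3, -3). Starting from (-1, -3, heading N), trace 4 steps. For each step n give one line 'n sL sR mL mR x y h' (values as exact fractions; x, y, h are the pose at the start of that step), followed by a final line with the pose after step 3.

0 10 2 7 -3 -1 -3 N
1 8/5 40/17 268/85 132/85 -1 -2 E
2 20/13 20 270/13 250/13 0 -2 S
3 8 8 12 4 0 -3 W
final -1 -3 N

n=0: pose=(-1,-3,N); sL=10, sR=2; mL=7, mR=-3; mL+mR=4 → advance +1; mR−mL=-10 → turn -1·90°
n=1: pose=(-1,-2,E); sL=8/5, sR=40/17; mL=268/85, mR=132/85; mL+mR=80/17 → advance +1; mR−mL=-8/5 → turn -1·90°
n=2: pose=(0,-2,S); sL=20/13, sR=20; mL=270/13, mR=250/13; mL+mR=40 → advance +1; mR−mL=-20/13 → turn -1·90°
n=3: pose=(0,-3,W); sL=8, sR=8; mL=12, mR=4; mL+mR=16 → advance +1; mR−mL=-8 → turn -1·90°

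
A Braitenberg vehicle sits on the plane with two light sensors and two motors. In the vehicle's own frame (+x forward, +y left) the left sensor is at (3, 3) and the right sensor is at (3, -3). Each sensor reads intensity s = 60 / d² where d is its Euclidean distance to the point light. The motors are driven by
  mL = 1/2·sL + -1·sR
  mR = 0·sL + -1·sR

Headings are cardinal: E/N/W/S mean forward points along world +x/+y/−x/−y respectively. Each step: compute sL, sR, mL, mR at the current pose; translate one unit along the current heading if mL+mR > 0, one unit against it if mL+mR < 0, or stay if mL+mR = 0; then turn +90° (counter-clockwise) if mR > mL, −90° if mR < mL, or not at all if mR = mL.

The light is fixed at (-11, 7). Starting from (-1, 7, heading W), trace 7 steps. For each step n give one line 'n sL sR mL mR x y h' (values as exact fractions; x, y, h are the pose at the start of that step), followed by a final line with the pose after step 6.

n=0: pose=(-1,7,W); sL=30/29, sR=30/29; mL=-15/29, mR=-30/29; mL+mR=-45/29 → advance -1; mR−mL=-15/29 → turn -1·90°
n=1: pose=(0,7,N); sL=60/73, sR=12/41; mL=354/2993, mR=-12/41; mL+mR=-522/2993 → advance -1; mR−mL=-30/73 → turn -1·90°
n=2: pose=(0,6,E); sL=3/10, sR=15/53; mL=-141/1060, mR=-15/53; mL+mR=-441/1060 → advance -1; mR−mL=-3/20 → turn -1·90°
n=3: pose=(-1,6,S); sL=12/37, sR=12/13; mL=-366/481, mR=-12/13; mL+mR=-810/481 → advance -1; mR−mL=-6/37 → turn -1·90°
n=4: pose=(-1,7,W); sL=30/29, sR=30/29; mL=-15/29, mR=-30/29; mL+mR=-45/29 → advance -1; mR−mL=-15/29 → turn -1·90°
n=5: pose=(0,7,N); sL=60/73, sR=12/41; mL=354/2993, mR=-12/41; mL+mR=-522/2993 → advance -1; mR−mL=-30/73 → turn -1·90°
n=6: pose=(0,6,E); sL=3/10, sR=15/53; mL=-141/1060, mR=-15/53; mL+mR=-441/1060 → advance -1; mR−mL=-3/20 → turn -1·90°

0 30/29 30/29 -15/29 -30/29 -1 7 W
1 60/73 12/41 354/2993 -12/41 0 7 N
2 3/10 15/53 -141/1060 -15/53 0 6 E
3 12/37 12/13 -366/481 -12/13 -1 6 S
4 30/29 30/29 -15/29 -30/29 -1 7 W
5 60/73 12/41 354/2993 -12/41 0 7 N
6 3/10 15/53 -141/1060 -15/53 0 6 E
final -1 6 S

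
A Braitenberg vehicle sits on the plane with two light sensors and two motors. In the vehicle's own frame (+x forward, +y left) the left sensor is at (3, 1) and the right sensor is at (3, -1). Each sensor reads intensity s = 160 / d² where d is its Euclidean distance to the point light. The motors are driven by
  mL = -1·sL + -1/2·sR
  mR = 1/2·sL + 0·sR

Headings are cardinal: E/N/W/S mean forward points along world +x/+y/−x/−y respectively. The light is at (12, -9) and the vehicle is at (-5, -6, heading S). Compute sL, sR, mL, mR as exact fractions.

5/8 40/81 -565/648 5/16

left sensor world pos  = (-4, -9); dL² = 256
right sensor world pos = (-6, -9); dR² = 324
sL = 160/256 = 5/8
sR = 160/324 = 40/81
mL = -1·sL + -1/2·sR = -565/648
mR = 1/2·sL + 0·sR = 5/16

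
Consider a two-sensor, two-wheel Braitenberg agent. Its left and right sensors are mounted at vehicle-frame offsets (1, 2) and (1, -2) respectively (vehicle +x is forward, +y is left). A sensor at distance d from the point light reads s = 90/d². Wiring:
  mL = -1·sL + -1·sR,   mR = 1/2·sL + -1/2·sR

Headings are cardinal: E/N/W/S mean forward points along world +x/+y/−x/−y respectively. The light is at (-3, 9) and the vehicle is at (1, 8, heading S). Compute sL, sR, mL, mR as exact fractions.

left sensor world pos  = (3, 7); dL² = 40
right sensor world pos = (-1, 7); dR² = 8
sL = 90/40 = 9/4
sR = 90/8 = 45/4
mL = -1·sL + -1·sR = -27/2
mR = 1/2·sL + -1/2·sR = -9/2

9/4 45/4 -27/2 -9/2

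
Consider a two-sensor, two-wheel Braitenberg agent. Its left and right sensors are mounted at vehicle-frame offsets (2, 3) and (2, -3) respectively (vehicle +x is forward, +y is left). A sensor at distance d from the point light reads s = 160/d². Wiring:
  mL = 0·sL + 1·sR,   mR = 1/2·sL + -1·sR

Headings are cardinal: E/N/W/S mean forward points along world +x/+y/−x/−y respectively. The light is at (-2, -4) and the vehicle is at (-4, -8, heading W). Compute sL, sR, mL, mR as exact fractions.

32/13 160/17 160/17 -1808/221

left sensor world pos  = (-6, -11); dL² = 65
right sensor world pos = (-6, -5); dR² = 17
sL = 160/65 = 32/13
sR = 160/17 = 160/17
mL = 0·sL + 1·sR = 160/17
mR = 1/2·sL + -1·sR = -1808/221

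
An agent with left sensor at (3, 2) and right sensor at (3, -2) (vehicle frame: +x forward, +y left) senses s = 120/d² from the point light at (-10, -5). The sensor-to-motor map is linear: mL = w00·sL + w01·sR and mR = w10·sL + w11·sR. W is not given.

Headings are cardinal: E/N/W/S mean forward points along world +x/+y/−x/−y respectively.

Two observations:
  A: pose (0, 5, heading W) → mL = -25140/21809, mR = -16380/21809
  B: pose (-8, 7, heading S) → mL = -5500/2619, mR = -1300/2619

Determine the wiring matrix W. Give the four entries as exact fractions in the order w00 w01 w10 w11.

-1/2 -1 -1 1/2

obs A: pose=(0,5,W) → sL=120/113, sR=120/193, mL=-25140/21809, mR=-16380/21809
obs B: pose=(-8,7,S) → sL=120/97, sR=40/27, mL=-5500/2619, mR=-1300/2619
sensor matrix S = [[120/113, 120/193], [120/97, 40/27]]; det S = 15308800/19039257
solve [mL_A; mL_B] = S·[w00; w01] and [mR_A; mR_B] = S·[w10; w11]:
  w00 = -1/2, w01 = -1, w10 = -1, w11 = 1/2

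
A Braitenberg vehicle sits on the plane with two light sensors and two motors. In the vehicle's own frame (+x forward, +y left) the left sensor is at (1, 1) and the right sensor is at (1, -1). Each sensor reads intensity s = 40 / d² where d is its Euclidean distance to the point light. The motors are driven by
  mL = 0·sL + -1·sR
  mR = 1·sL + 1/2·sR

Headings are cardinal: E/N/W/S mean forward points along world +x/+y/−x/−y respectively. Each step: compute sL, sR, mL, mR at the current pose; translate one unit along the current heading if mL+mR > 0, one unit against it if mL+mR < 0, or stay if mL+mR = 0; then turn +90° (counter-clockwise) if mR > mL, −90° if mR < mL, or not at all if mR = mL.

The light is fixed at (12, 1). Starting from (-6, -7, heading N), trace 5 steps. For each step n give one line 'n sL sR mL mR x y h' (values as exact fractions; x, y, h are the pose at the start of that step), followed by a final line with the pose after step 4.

0 4/41 20/169 -20/169 1086/6929 -6 -7 N
1 8/85 40/397 -40/397 4876/33745 -6 -6 W
2 10/97 5/58 -5/58 1645/11252 -7 -6 S
3 40/373 8/81 -8/81 4732/30213 -7 -7 E
4 4/41 20/169 -20/169 1086/6929 -6 -7 N
final -6 -6 W

n=0: pose=(-6,-7,N); sL=4/41, sR=20/169; mL=-20/169, mR=1086/6929; mL+mR=266/6929 → advance +1; mR−mL=1906/6929 → turn +1·90°
n=1: pose=(-6,-6,W); sL=8/85, sR=40/397; mL=-40/397, mR=4876/33745; mL+mR=1476/33745 → advance +1; mR−mL=8276/33745 → turn +1·90°
n=2: pose=(-7,-6,S); sL=10/97, sR=5/58; mL=-5/58, mR=1645/11252; mL+mR=675/11252 → advance +1; mR−mL=2615/11252 → turn +1·90°
n=3: pose=(-7,-7,E); sL=40/373, sR=8/81; mL=-8/81, mR=4732/30213; mL+mR=1748/30213 → advance +1; mR−mL=2572/10071 → turn +1·90°
n=4: pose=(-6,-7,N); sL=4/41, sR=20/169; mL=-20/169, mR=1086/6929; mL+mR=266/6929 → advance +1; mR−mL=1906/6929 → turn +1·90°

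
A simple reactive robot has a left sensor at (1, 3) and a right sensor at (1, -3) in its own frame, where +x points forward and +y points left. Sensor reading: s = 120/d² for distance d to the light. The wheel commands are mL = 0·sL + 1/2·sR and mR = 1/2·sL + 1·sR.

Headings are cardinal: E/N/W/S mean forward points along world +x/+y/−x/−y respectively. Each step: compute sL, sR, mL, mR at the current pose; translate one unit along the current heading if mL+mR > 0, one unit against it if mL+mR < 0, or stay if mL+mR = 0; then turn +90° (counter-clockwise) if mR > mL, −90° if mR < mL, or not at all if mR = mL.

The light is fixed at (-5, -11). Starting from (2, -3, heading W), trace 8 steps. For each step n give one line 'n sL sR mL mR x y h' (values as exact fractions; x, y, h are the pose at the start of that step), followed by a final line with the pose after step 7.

n=0: pose=(2,-3,W); sL=120/61, sR=120/157; mL=60/157, mR=16740/9577; mL+mR=20400/9577 → advance +1; mR−mL=13080/9577 → turn +1·90°
n=1: pose=(1,-3,S); sL=12/13, sR=60/29; mL=30/29, mR=954/377; mL+mR=1344/377 → advance +1; mR−mL=564/377 → turn +1·90°
n=2: pose=(1,-4,E); sL=120/149, sR=24/13; mL=12/13, mR=4356/1937; mL+mR=6144/1937 → advance +1; mR−mL=2568/1937 → turn +1·90°
n=3: pose=(2,-4,N); sL=3/2, sR=30/41; mL=15/41, mR=243/164; mL+mR=303/164 → advance +1; mR−mL=183/164 → turn +1·90°
n=4: pose=(2,-3,W); sL=120/61, sR=120/157; mL=60/157, mR=16740/9577; mL+mR=20400/9577 → advance +1; mR−mL=13080/9577 → turn +1·90°
n=5: pose=(1,-3,S); sL=12/13, sR=60/29; mL=30/29, mR=954/377; mL+mR=1344/377 → advance +1; mR−mL=564/377 → turn +1·90°
n=6: pose=(1,-4,E); sL=120/149, sR=24/13; mL=12/13, mR=4356/1937; mL+mR=6144/1937 → advance +1; mR−mL=2568/1937 → turn +1·90°
n=7: pose=(2,-4,N); sL=3/2, sR=30/41; mL=15/41, mR=243/164; mL+mR=303/164 → advance +1; mR−mL=183/164 → turn +1·90°

0 120/61 120/157 60/157 16740/9577 2 -3 W
1 12/13 60/29 30/29 954/377 1 -3 S
2 120/149 24/13 12/13 4356/1937 1 -4 E
3 3/2 30/41 15/41 243/164 2 -4 N
4 120/61 120/157 60/157 16740/9577 2 -3 W
5 12/13 60/29 30/29 954/377 1 -3 S
6 120/149 24/13 12/13 4356/1937 1 -4 E
7 3/2 30/41 15/41 243/164 2 -4 N
final 2 -3 W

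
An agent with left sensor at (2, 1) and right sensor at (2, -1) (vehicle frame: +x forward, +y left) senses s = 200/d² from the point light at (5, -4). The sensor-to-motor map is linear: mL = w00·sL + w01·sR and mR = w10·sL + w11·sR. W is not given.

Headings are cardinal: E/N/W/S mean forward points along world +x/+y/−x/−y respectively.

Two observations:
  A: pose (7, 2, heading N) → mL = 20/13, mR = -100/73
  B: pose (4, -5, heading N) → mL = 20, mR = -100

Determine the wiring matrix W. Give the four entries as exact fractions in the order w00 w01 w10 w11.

obs A: pose=(7,2,N) → sL=40/13, sR=200/73, mL=20/13, mR=-100/73
obs B: pose=(4,-5,N) → sL=40, sR=200, mL=20, mR=-100
sensor matrix S = [[40/13, 200/73], [40, 200]]; det S = 480000/949
solve [mL_A; mL_B] = S·[w00; w01] and [mR_A; mR_B] = S·[w10; w11]:
  w00 = 1/2, w01 = 0, w10 = 0, w11 = -1/2

1/2 0 0 -1/2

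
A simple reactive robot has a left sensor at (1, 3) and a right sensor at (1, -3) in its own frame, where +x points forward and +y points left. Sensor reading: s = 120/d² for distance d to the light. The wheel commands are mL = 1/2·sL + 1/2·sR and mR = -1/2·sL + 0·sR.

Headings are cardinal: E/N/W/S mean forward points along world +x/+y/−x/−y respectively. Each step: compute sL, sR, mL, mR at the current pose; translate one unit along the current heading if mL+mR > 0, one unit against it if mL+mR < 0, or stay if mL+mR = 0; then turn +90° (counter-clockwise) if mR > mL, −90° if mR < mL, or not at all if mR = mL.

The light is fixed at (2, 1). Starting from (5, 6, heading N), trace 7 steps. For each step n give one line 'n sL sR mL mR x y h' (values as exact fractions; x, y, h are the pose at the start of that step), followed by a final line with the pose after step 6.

0 10/3 5/3 5/2 -5/3 5 6 N
1 120/97 24/5 1464/485 -60/97 5 7 E
2 60/37 60/13 1500/481 -30/37 6 7 S
3 120/13 120/73 5160/949 -60/13 6 6 W
4 10/3 5/3 5/2 -5/3 5 6 N
5 120/97 24/5 1464/485 -60/97 5 7 E
6 60/37 60/13 1500/481 -30/37 6 7 S
final 6 6 W

n=0: pose=(5,6,N); sL=10/3, sR=5/3; mL=5/2, mR=-5/3; mL+mR=5/6 → advance +1; mR−mL=-25/6 → turn -1·90°
n=1: pose=(5,7,E); sL=120/97, sR=24/5; mL=1464/485, mR=-60/97; mL+mR=12/5 → advance +1; mR−mL=-1764/485 → turn -1·90°
n=2: pose=(6,7,S); sL=60/37, sR=60/13; mL=1500/481, mR=-30/37; mL+mR=30/13 → advance +1; mR−mL=-1890/481 → turn -1·90°
n=3: pose=(6,6,W); sL=120/13, sR=120/73; mL=5160/949, mR=-60/13; mL+mR=60/73 → advance +1; mR−mL=-9540/949 → turn -1·90°
n=4: pose=(5,6,N); sL=10/3, sR=5/3; mL=5/2, mR=-5/3; mL+mR=5/6 → advance +1; mR−mL=-25/6 → turn -1·90°
n=5: pose=(5,7,E); sL=120/97, sR=24/5; mL=1464/485, mR=-60/97; mL+mR=12/5 → advance +1; mR−mL=-1764/485 → turn -1·90°
n=6: pose=(6,7,S); sL=60/37, sR=60/13; mL=1500/481, mR=-30/37; mL+mR=30/13 → advance +1; mR−mL=-1890/481 → turn -1·90°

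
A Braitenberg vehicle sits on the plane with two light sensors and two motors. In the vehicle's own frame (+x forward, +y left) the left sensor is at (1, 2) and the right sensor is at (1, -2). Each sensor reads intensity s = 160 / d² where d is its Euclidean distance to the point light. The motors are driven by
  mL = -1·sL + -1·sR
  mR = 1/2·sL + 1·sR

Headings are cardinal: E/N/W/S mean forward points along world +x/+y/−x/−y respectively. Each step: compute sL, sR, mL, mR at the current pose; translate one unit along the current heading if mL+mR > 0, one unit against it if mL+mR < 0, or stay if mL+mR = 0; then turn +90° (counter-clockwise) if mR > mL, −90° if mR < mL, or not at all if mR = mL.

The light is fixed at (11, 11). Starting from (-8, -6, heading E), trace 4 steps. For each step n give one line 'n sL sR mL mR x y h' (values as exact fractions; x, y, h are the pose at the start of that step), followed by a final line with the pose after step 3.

n=0: pose=(-8,-6,E); sL=160/549, sR=32/137; mL=-39488/75213, mR=28528/75213; mL+mR=-80/549 → advance -1; mR−mL=22672/25071 → turn +1·90°
n=1: pose=(-9,-6,N); sL=8/37, sR=8/29; mL=-528/1073, mR=412/1073; mL+mR=-4/37 → advance -1; mR−mL=940/1073 → turn +1·90°
n=2: pose=(-9,-7,W); sL=160/841, sR=160/697; mL=-246080/586177, mR=190320/586177; mL+mR=-80/841 → advance -1; mR−mL=436400/586177 → turn +1·90°
n=3: pose=(-8,-7,S); sL=16/65, sR=80/401; mL=-11616/26065, mR=8408/26065; mL+mR=-8/65 → advance -1; mR−mL=20024/26065 → turn +1·90°

0 160/549 32/137 -39488/75213 28528/75213 -8 -6 E
1 8/37 8/29 -528/1073 412/1073 -9 -6 N
2 160/841 160/697 -246080/586177 190320/586177 -9 -7 W
3 16/65 80/401 -11616/26065 8408/26065 -8 -7 S
final -8 -6 E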